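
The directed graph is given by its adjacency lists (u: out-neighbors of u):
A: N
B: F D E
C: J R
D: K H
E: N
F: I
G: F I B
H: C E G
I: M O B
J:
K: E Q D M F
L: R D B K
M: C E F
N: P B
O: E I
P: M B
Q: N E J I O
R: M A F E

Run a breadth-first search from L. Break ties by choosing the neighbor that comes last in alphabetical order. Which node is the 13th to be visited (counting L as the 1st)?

I

Visit L; enqueue R, K, D, B → queue [R, K, D, B]
Visit R; enqueue M, F, E, A → queue [K, D, B, M, F, E, A]
Visit K; enqueue Q → queue [D, B, M, F, E, A, Q]
Visit D; enqueue H → queue [B, M, F, E, A, Q, H]
Visit B → queue [M, F, E, A, Q, H]
Visit M; enqueue C → queue [F, E, A, Q, H, C]
Visit F; enqueue I → queue [E, A, Q, H, C, I]
Visit E; enqueue N → queue [A, Q, H, C, I, N]
Visit A → queue [Q, H, C, I, N]
Visit Q; enqueue O, J → queue [H, C, I, N, O, J]
Visit H; enqueue G → queue [C, I, N, O, J, G]
Visit C → queue [I, N, O, J, G]
Visit I → queue [N, O, J, G]
Visit N; enqueue P → queue [O, J, G, P]
Visit O → queue [J, G, P]
Visit J → queue [G, P]
Visit G → queue [P]
Visit P → queue []

Visit order: L, R, K, D, B, M, F, E, A, Q, H, C, I, N, O, J, G, P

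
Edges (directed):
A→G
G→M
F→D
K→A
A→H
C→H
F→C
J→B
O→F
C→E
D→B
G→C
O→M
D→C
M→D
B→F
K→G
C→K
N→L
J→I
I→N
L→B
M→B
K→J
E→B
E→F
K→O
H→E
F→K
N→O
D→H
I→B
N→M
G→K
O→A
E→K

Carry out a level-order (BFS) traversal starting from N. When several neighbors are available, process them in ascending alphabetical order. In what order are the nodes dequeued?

N -> L -> M -> O -> B -> D -> A -> F -> C -> H -> G -> K -> E -> J -> I

Visit N; enqueue L, M, O → queue [L, M, O]
Visit L; enqueue B → queue [M, O, B]
Visit M; enqueue D → queue [O, B, D]
Visit O; enqueue A, F → queue [B, D, A, F]
Visit B → queue [D, A, F]
Visit D; enqueue C, H → queue [A, F, C, H]
Visit A; enqueue G → queue [F, C, H, G]
Visit F; enqueue K → queue [C, H, G, K]
Visit C; enqueue E → queue [H, G, K, E]
Visit H → queue [G, K, E]
Visit G → queue [K, E]
Visit K; enqueue J → queue [E, J]
Visit E → queue [J]
Visit J; enqueue I → queue [I]
Visit I → queue []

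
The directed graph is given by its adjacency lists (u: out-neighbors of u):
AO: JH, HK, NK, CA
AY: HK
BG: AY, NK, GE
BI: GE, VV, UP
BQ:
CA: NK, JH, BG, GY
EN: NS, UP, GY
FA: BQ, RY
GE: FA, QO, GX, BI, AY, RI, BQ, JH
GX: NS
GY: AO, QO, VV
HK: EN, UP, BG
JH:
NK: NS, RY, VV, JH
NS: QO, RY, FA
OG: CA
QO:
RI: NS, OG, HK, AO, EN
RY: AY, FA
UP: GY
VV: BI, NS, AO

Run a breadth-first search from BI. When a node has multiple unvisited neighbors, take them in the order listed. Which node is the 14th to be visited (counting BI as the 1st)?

GY

Visit BI; enqueue GE, VV, UP → queue [GE, VV, UP]
Visit GE; enqueue FA, QO, GX, AY, RI, BQ, JH → queue [VV, UP, FA, QO, GX, AY, RI, BQ, JH]
Visit VV; enqueue NS, AO → queue [UP, FA, QO, GX, AY, RI, BQ, JH, NS, AO]
Visit UP; enqueue GY → queue [FA, QO, GX, AY, RI, BQ, JH, NS, AO, GY]
Visit FA; enqueue RY → queue [QO, GX, AY, RI, BQ, JH, NS, AO, GY, RY]
Visit QO → queue [GX, AY, RI, BQ, JH, NS, AO, GY, RY]
Visit GX → queue [AY, RI, BQ, JH, NS, AO, GY, RY]
Visit AY; enqueue HK → queue [RI, BQ, JH, NS, AO, GY, RY, HK]
Visit RI; enqueue OG, EN → queue [BQ, JH, NS, AO, GY, RY, HK, OG, EN]
Visit BQ → queue [JH, NS, AO, GY, RY, HK, OG, EN]
Visit JH → queue [NS, AO, GY, RY, HK, OG, EN]
Visit NS → queue [AO, GY, RY, HK, OG, EN]
Visit AO; enqueue NK, CA → queue [GY, RY, HK, OG, EN, NK, CA]
Visit GY → queue [RY, HK, OG, EN, NK, CA]
Visit RY → queue [HK, OG, EN, NK, CA]
Visit HK; enqueue BG → queue [OG, EN, NK, CA, BG]
Visit OG → queue [EN, NK, CA, BG]
Visit EN → queue [NK, CA, BG]
Visit NK → queue [CA, BG]
Visit CA → queue [BG]
Visit BG → queue []

Visit order: BI, GE, VV, UP, FA, QO, GX, AY, RI, BQ, JH, NS, AO, GY, RY, HK, OG, EN, NK, CA, BG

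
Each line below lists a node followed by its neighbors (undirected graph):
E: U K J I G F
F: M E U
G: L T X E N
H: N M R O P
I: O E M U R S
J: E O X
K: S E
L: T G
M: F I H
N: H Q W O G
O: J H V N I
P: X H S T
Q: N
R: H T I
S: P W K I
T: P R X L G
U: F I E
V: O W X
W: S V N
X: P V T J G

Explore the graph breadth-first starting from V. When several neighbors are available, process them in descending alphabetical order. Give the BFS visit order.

Visit V; enqueue X, W, O → queue [X, W, O]
Visit X; enqueue T, P, J, G → queue [W, O, T, P, J, G]
Visit W; enqueue S, N → queue [O, T, P, J, G, S, N]
Visit O; enqueue I, H → queue [T, P, J, G, S, N, I, H]
Visit T; enqueue R, L → queue [P, J, G, S, N, I, H, R, L]
Visit P → queue [J, G, S, N, I, H, R, L]
Visit J; enqueue E → queue [G, S, N, I, H, R, L, E]
Visit G → queue [S, N, I, H, R, L, E]
Visit S; enqueue K → queue [N, I, H, R, L, E, K]
Visit N; enqueue Q → queue [I, H, R, L, E, K, Q]
Visit I; enqueue U, M → queue [H, R, L, E, K, Q, U, M]
Visit H → queue [R, L, E, K, Q, U, M]
Visit R → queue [L, E, K, Q, U, M]
Visit L → queue [E, K, Q, U, M]
Visit E; enqueue F → queue [K, Q, U, M, F]
Visit K → queue [Q, U, M, F]
Visit Q → queue [U, M, F]
Visit U → queue [M, F]
Visit M → queue [F]
Visit F → queue []

V → X → W → O → T → P → J → G → S → N → I → H → R → L → E → K → Q → U → M → F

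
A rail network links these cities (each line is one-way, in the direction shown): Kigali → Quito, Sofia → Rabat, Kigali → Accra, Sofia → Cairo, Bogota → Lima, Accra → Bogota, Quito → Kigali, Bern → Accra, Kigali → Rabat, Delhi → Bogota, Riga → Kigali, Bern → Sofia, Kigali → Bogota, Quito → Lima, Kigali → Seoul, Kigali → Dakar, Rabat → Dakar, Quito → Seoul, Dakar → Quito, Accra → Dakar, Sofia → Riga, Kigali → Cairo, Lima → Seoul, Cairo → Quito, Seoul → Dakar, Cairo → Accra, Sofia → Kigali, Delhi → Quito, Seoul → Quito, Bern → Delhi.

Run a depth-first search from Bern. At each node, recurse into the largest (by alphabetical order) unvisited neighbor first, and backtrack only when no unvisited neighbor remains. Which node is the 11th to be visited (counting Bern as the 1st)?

Accra

Visit Bern
Bern → Sofia
Sofia → Riga
Riga → Kigali
Kigali → Seoul
Seoul → Quito
Quito → Lima
Seoul → Dakar
Kigali → Rabat
Kigali → Cairo
Cairo → Accra
Accra → Bogota
Bern → Delhi

Visit order: Bern, Sofia, Riga, Kigali, Seoul, Quito, Lima, Dakar, Rabat, Cairo, Accra, Bogota, Delhi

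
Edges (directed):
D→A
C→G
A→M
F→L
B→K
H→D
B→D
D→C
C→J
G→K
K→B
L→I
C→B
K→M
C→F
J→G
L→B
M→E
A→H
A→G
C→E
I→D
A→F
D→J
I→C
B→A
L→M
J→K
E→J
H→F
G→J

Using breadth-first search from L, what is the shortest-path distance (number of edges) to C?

2

Level 0: L
Level 1: B, I, M
Level 2: A, C, D, E, K
Level 3: F, G, H, J
C first appears at level 2.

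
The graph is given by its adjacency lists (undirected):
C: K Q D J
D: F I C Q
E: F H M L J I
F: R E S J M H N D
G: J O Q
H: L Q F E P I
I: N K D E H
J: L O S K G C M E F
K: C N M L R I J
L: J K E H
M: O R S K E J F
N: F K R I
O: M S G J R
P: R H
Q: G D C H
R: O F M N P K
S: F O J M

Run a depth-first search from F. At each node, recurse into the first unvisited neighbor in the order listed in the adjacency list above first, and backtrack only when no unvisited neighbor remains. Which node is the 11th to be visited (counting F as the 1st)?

Visit F
F → R
R → O
O → M
M → S
S → J
J → L
L → K
K → C
C → Q
Q → G
Q → D
D → I
I → N
I → E
E → H
H → P

Visit order: F, R, O, M, S, J, L, K, C, Q, G, D, I, N, E, H, P

G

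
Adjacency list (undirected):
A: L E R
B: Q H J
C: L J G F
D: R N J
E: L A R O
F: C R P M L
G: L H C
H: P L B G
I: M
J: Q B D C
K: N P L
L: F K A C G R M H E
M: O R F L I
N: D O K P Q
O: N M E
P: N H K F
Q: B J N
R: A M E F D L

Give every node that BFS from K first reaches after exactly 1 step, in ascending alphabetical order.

Level 0: K
Level 1: L, N, P
Level 2: A, C, D, E, F, G, H, M, O, Q, R
Level 3: B, I, J

L, N, P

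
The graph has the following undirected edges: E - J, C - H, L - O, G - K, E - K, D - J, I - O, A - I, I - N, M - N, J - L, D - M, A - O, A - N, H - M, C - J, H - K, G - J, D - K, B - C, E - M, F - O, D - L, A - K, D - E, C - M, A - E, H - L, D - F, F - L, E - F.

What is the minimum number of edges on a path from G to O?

3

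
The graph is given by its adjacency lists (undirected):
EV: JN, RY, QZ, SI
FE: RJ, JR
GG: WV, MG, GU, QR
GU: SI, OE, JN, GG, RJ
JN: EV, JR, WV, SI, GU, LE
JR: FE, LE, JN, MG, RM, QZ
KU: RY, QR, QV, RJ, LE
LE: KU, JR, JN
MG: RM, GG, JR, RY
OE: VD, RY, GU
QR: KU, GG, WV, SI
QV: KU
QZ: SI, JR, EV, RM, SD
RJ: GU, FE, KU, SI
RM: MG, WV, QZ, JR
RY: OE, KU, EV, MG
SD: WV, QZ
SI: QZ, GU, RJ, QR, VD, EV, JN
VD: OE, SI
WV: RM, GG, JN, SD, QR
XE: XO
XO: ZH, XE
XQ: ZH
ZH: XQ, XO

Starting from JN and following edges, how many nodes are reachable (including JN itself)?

BFS from JN visits: JN, WV, SI, LE, JR, GU, EV, SD, RM, QR, GG, VD, RJ, QZ, KU, MG, FE, OE, RY, QV
Reachable nodes: 20 of 24 total.

20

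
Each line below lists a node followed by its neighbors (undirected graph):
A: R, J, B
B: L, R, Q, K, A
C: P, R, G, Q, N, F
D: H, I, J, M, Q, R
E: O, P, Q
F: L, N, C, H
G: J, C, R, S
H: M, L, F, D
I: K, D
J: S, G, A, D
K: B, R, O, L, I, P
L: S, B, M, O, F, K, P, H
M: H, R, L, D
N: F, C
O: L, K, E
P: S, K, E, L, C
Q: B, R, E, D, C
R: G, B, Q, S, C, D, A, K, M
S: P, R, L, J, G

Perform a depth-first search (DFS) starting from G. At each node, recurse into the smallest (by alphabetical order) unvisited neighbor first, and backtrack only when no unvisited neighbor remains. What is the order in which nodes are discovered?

Visit G
G → C
C → F
F → H
H → D
D → I
I → K
K → B
B → A
A → J
J → S
S → L
L → M
M → R
R → Q
Q → E
E → O
E → P
F → N

G -> C -> F -> H -> D -> I -> K -> B -> A -> J -> S -> L -> M -> R -> Q -> E -> O -> P -> N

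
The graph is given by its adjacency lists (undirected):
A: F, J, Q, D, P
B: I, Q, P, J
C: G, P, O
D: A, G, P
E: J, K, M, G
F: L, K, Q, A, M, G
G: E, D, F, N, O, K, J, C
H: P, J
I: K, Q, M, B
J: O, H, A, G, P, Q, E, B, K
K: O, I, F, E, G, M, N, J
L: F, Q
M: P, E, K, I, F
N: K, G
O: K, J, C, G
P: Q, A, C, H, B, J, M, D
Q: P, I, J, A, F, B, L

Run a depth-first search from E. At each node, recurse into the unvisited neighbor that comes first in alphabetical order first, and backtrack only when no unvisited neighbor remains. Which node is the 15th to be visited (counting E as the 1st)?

M

Visit E
E → G
G → C
C → O
O → J
J → A
A → D
D → P
P → B
B → I
I → K
K → F
F → L
L → Q
F → M
K → N
P → H

Visit order: E, G, C, O, J, A, D, P, B, I, K, F, L, Q, M, N, H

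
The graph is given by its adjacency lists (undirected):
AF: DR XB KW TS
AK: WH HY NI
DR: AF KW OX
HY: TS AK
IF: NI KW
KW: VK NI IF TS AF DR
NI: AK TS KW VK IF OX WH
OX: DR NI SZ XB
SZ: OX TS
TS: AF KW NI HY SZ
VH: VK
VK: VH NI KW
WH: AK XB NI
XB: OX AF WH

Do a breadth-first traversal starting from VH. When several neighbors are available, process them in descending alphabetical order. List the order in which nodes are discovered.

Visit VH; enqueue VK → queue [VK]
Visit VK; enqueue NI, KW → queue [NI, KW]
Visit NI; enqueue WH, TS, OX, IF, AK → queue [KW, WH, TS, OX, IF, AK]
Visit KW; enqueue DR, AF → queue [WH, TS, OX, IF, AK, DR, AF]
Visit WH; enqueue XB → queue [TS, OX, IF, AK, DR, AF, XB]
Visit TS; enqueue SZ, HY → queue [OX, IF, AK, DR, AF, XB, SZ, HY]
Visit OX → queue [IF, AK, DR, AF, XB, SZ, HY]
Visit IF → queue [AK, DR, AF, XB, SZ, HY]
Visit AK → queue [DR, AF, XB, SZ, HY]
Visit DR → queue [AF, XB, SZ, HY]
Visit AF → queue [XB, SZ, HY]
Visit XB → queue [SZ, HY]
Visit SZ → queue [HY]
Visit HY → queue []

VH -> VK -> NI -> KW -> WH -> TS -> OX -> IF -> AK -> DR -> AF -> XB -> SZ -> HY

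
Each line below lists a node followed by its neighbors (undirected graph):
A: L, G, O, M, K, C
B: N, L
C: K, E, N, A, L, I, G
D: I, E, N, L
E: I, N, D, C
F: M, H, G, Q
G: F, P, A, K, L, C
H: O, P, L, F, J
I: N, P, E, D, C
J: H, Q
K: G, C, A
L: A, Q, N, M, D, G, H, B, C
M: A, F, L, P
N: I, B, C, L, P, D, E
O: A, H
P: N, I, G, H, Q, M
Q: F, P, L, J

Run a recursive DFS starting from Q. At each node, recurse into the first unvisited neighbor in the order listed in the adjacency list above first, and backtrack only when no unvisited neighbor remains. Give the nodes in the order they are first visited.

Q -> F -> M -> A -> L -> N -> I -> P -> G -> K -> C -> E -> D -> H -> O -> J -> B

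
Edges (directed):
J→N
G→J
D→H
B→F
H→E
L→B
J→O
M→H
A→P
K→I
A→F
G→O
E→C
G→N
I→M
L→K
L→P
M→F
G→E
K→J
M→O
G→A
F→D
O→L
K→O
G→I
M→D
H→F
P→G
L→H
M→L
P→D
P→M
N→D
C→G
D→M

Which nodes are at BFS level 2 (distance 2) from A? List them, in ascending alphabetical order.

D, G, M

Level 0: A
Level 1: F, P
Level 2: D, G, M
Level 3: E, H, I, J, L, N, O
Level 4: B, C, K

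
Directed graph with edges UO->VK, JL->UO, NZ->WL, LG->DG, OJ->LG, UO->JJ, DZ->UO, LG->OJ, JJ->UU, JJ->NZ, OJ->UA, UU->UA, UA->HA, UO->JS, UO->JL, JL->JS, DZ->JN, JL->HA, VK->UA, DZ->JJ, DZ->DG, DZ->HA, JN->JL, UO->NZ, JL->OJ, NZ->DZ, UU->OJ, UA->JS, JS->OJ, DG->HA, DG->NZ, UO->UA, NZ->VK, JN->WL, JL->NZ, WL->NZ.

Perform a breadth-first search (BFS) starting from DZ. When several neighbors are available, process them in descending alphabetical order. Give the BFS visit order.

Visit DZ; enqueue UO, JN, JJ, HA, DG → queue [UO, JN, JJ, HA, DG]
Visit UO; enqueue VK, UA, NZ, JS, JL → queue [JN, JJ, HA, DG, VK, UA, NZ, JS, JL]
Visit JN; enqueue WL → queue [JJ, HA, DG, VK, UA, NZ, JS, JL, WL]
Visit JJ; enqueue UU → queue [HA, DG, VK, UA, NZ, JS, JL, WL, UU]
Visit HA → queue [DG, VK, UA, NZ, JS, JL, WL, UU]
Visit DG → queue [VK, UA, NZ, JS, JL, WL, UU]
Visit VK → queue [UA, NZ, JS, JL, WL, UU]
Visit UA → queue [NZ, JS, JL, WL, UU]
Visit NZ → queue [JS, JL, WL, UU]
Visit JS; enqueue OJ → queue [JL, WL, UU, OJ]
Visit JL → queue [WL, UU, OJ]
Visit WL → queue [UU, OJ]
Visit UU → queue [OJ]
Visit OJ; enqueue LG → queue [LG]
Visit LG → queue []

DZ, UO, JN, JJ, HA, DG, VK, UA, NZ, JS, JL, WL, UU, OJ, LG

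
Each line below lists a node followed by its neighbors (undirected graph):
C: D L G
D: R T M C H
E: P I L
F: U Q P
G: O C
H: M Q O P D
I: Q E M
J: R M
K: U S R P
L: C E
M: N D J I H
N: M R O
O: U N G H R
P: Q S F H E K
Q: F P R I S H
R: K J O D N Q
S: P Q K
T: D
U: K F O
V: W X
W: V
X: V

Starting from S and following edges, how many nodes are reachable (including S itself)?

19

BFS from S visits: S, P, Q, K, F, H, E, R, I, U, M, O, D, L, J, N, G, T, C
Reachable nodes: 19 of 22 total.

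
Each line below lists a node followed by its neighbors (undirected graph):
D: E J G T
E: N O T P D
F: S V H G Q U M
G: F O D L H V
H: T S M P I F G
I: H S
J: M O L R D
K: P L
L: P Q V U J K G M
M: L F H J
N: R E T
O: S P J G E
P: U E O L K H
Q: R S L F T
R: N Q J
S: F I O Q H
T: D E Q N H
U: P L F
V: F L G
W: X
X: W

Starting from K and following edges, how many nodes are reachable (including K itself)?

19

BFS from K visits: K, P, L, U, E, O, H, Q, V, J, G, M, F, N, T, D, S, I, R
Reachable nodes: 19 of 21 total.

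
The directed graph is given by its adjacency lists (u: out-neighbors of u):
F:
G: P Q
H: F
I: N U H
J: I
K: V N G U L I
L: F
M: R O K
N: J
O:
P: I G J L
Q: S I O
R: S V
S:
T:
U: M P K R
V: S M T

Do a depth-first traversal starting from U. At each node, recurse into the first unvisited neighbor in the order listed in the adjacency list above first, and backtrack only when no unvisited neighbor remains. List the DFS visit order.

U M R S V T O K N J I H F G P L Q

Visit U
U → M
M → R
R → S
R → V
V → T
M → O
M → K
K → N
N → J
J → I
I → H
H → F
K → G
G → P
P → L
G → Q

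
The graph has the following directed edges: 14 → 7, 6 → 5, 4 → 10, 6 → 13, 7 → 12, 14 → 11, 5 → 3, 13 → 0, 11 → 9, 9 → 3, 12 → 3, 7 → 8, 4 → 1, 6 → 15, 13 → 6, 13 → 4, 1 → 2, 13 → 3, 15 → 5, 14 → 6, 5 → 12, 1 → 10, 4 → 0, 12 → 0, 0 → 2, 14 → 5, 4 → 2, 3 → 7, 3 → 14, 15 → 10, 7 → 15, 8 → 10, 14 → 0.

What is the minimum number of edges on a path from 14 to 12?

Level 0: 14
Level 1: 0, 5, 6, 7, 11
Level 2: 2, 3, 8, 9, 12, 13, 15
Level 3: 4, 10
Level 4: 1
12 first appears at level 2.

2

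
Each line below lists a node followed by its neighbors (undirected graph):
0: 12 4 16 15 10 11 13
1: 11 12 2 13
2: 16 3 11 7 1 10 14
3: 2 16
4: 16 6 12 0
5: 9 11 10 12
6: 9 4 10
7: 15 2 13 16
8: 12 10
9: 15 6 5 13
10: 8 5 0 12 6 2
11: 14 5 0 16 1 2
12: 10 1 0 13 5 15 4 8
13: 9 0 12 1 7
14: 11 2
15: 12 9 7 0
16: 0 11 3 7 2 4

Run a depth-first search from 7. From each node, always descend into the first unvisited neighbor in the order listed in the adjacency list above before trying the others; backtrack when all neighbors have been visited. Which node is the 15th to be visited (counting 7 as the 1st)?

Visit 7
7 → 15
15 → 12
12 → 10
10 → 8
10 → 5
5 → 9
9 → 6
6 → 4
4 → 16
16 → 0
0 → 11
11 → 14
14 → 2
2 → 3
2 → 1
1 → 13

Visit order: 7, 15, 12, 10, 8, 5, 9, 6, 4, 16, 0, 11, 14, 2, 3, 1, 13

3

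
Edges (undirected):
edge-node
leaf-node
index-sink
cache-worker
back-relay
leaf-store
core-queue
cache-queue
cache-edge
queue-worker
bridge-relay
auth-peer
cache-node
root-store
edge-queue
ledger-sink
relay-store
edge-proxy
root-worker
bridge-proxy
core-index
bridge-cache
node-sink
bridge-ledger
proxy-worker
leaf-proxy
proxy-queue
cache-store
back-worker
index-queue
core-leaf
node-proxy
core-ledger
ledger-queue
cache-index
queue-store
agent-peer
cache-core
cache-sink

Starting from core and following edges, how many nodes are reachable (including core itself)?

16

BFS from core visits: core, queue, ledger, leaf, index, cache, worker, store, proxy, edge, sink, bridge, node, root, back, relay
Reachable nodes: 16 of 19 total.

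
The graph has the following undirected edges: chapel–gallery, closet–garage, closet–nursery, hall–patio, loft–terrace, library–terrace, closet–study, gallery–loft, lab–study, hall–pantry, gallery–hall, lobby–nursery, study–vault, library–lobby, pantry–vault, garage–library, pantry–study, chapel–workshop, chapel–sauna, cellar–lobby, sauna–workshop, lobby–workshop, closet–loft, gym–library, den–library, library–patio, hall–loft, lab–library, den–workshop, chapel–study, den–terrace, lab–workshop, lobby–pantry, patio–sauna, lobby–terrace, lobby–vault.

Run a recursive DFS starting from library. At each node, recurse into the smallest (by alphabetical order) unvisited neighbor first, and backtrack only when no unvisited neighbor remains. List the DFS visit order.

Visit library
library → den
den → terrace
terrace → lobby
lobby → cellar
lobby → nursery
nursery → closet
closet → garage
closet → loft
loft → gallery
gallery → chapel
chapel → sauna
sauna → patio
patio → hall
hall → pantry
pantry → study
study → lab
lab → workshop
study → vault
library → gym

library, den, terrace, lobby, cellar, nursery, closet, garage, loft, gallery, chapel, sauna, patio, hall, pantry, study, lab, workshop, vault, gym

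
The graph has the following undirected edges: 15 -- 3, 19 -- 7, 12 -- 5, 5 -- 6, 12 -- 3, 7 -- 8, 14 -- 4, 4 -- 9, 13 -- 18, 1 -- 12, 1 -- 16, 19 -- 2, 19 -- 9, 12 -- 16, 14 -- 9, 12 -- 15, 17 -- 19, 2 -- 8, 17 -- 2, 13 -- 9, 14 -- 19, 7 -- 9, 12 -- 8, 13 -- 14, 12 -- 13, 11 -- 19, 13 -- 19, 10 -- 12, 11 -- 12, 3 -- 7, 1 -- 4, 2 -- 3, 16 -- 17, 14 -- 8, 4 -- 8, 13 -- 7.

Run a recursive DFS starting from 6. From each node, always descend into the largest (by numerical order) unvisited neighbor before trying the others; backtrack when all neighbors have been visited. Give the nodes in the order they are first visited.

Visit 6
6 → 5
5 → 12
12 → 16
16 → 17
17 → 19
19 → 14
14 → 13
13 → 18
13 → 9
9 → 7
7 → 8
8 → 4
4 → 1
8 → 2
2 → 3
3 → 15
19 → 11
12 → 10

6 5 12 16 17 19 14 13 18 9 7 8 4 1 2 3 15 11 10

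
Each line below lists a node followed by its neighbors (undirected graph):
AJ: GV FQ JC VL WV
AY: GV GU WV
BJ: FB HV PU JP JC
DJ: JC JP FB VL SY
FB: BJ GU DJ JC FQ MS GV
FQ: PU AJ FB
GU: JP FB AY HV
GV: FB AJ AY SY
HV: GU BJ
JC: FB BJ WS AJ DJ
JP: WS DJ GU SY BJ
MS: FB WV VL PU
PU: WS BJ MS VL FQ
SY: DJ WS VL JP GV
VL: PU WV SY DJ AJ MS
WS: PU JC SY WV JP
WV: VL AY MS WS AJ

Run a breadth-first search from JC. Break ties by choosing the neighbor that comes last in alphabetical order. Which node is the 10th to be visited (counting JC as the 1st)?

Visit JC; enqueue WS, FB, DJ, BJ, AJ → queue [WS, FB, DJ, BJ, AJ]
Visit WS; enqueue WV, SY, PU, JP → queue [FB, DJ, BJ, AJ, WV, SY, PU, JP]
Visit FB; enqueue MS, GV, GU, FQ → queue [DJ, BJ, AJ, WV, SY, PU, JP, MS, GV, GU, FQ]
Visit DJ; enqueue VL → queue [BJ, AJ, WV, SY, PU, JP, MS, GV, GU, FQ, VL]
Visit BJ; enqueue HV → queue [AJ, WV, SY, PU, JP, MS, GV, GU, FQ, VL, HV]
Visit AJ → queue [WV, SY, PU, JP, MS, GV, GU, FQ, VL, HV]
Visit WV; enqueue AY → queue [SY, PU, JP, MS, GV, GU, FQ, VL, HV, AY]
Visit SY → queue [PU, JP, MS, GV, GU, FQ, VL, HV, AY]
Visit PU → queue [JP, MS, GV, GU, FQ, VL, HV, AY]
Visit JP → queue [MS, GV, GU, FQ, VL, HV, AY]
Visit MS → queue [GV, GU, FQ, VL, HV, AY]
Visit GV → queue [GU, FQ, VL, HV, AY]
Visit GU → queue [FQ, VL, HV, AY]
Visit FQ → queue [VL, HV, AY]
Visit VL → queue [HV, AY]
Visit HV → queue [AY]
Visit AY → queue []

Visit order: JC, WS, FB, DJ, BJ, AJ, WV, SY, PU, JP, MS, GV, GU, FQ, VL, HV, AY

JP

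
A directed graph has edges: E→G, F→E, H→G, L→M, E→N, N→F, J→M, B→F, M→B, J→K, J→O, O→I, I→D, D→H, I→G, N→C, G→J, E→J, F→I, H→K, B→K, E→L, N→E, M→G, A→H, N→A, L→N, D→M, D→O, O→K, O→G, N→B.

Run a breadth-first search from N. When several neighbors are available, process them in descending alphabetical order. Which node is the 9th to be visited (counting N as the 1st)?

Visit N; enqueue F, E, C, B, A → queue [F, E, C, B, A]
Visit F; enqueue I → queue [E, C, B, A, I]
Visit E; enqueue L, J, G → queue [C, B, A, I, L, J, G]
Visit C → queue [B, A, I, L, J, G]
Visit B; enqueue K → queue [A, I, L, J, G, K]
Visit A; enqueue H → queue [I, L, J, G, K, H]
Visit I; enqueue D → queue [L, J, G, K, H, D]
Visit L; enqueue M → queue [J, G, K, H, D, M]
Visit J; enqueue O → queue [G, K, H, D, M, O]
Visit G → queue [K, H, D, M, O]
Visit K → queue [H, D, M, O]
Visit H → queue [D, M, O]
Visit D → queue [M, O]
Visit M → queue [O]
Visit O → queue []

Visit order: N, F, E, C, B, A, I, L, J, G, K, H, D, M, O

J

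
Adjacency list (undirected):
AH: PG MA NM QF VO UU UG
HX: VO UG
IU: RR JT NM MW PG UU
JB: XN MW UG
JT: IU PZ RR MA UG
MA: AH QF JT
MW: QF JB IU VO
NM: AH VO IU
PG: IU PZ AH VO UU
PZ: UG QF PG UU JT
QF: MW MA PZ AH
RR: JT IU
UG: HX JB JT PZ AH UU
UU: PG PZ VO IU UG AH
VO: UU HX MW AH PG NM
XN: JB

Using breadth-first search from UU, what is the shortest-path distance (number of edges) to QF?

2

Level 0: UU
Level 1: AH, IU, PG, PZ, UG, VO
Level 2: HX, JB, JT, MA, MW, NM, QF, RR
Level 3: XN
QF first appears at level 2.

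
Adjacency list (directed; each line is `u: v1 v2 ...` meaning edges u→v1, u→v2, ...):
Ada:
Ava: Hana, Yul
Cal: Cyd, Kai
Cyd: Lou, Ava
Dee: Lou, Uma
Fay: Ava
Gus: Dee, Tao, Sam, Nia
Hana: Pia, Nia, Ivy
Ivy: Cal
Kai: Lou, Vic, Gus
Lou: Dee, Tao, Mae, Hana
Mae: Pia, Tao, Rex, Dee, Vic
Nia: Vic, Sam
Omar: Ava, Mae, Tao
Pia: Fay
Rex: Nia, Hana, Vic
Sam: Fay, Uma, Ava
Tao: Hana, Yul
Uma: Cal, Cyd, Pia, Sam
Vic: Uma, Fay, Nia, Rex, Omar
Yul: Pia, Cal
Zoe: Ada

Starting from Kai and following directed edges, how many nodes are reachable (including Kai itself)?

20

BFS from Kai visits: Kai, Lou, Vic, Gus, Dee, Tao, Mae, Hana, Uma, Fay, Nia, Rex, Omar, Sam, Yul, Pia, Ivy, Cal, Cyd, Ava
Reachable nodes: 20 of 22 total.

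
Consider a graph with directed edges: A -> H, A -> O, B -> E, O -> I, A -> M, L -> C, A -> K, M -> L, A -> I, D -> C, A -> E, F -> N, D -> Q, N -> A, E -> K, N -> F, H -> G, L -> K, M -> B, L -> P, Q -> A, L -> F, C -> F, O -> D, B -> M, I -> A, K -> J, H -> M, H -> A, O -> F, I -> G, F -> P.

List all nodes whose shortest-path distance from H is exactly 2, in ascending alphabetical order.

B, E, I, K, L, O

Level 0: H
Level 1: A, G, M
Level 2: B, E, I, K, L, O
Level 3: C, D, F, J, P
Level 4: N, Q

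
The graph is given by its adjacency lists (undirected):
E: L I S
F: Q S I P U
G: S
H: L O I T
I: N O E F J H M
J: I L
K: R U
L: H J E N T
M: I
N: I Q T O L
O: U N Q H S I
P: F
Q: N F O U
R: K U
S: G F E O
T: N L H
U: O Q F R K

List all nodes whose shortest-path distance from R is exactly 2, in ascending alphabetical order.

Level 0: R
Level 1: K, U
Level 2: F, O, Q
Level 3: H, I, N, P, S
Level 4: E, G, J, L, M, T

F, O, Q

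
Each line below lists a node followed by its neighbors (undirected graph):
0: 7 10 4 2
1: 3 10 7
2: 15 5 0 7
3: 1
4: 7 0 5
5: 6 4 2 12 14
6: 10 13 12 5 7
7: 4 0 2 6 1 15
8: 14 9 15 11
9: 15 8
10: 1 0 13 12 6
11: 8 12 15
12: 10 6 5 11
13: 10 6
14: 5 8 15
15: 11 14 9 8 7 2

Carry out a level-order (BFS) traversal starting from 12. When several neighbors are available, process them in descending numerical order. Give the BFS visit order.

12 -> 11 -> 10 -> 6 -> 5 -> 15 -> 8 -> 13 -> 1 -> 0 -> 7 -> 14 -> 4 -> 2 -> 9 -> 3

Visit 12; enqueue 11, 10, 6, 5 → queue [11, 10, 6, 5]
Visit 11; enqueue 15, 8 → queue [10, 6, 5, 15, 8]
Visit 10; enqueue 13, 1, 0 → queue [6, 5, 15, 8, 13, 1, 0]
Visit 6; enqueue 7 → queue [5, 15, 8, 13, 1, 0, 7]
Visit 5; enqueue 14, 4, 2 → queue [15, 8, 13, 1, 0, 7, 14, 4, 2]
Visit 15; enqueue 9 → queue [8, 13, 1, 0, 7, 14, 4, 2, 9]
Visit 8 → queue [13, 1, 0, 7, 14, 4, 2, 9]
Visit 13 → queue [1, 0, 7, 14, 4, 2, 9]
Visit 1; enqueue 3 → queue [0, 7, 14, 4, 2, 9, 3]
Visit 0 → queue [7, 14, 4, 2, 9, 3]
Visit 7 → queue [14, 4, 2, 9, 3]
Visit 14 → queue [4, 2, 9, 3]
Visit 4 → queue [2, 9, 3]
Visit 2 → queue [9, 3]
Visit 9 → queue [3]
Visit 3 → queue []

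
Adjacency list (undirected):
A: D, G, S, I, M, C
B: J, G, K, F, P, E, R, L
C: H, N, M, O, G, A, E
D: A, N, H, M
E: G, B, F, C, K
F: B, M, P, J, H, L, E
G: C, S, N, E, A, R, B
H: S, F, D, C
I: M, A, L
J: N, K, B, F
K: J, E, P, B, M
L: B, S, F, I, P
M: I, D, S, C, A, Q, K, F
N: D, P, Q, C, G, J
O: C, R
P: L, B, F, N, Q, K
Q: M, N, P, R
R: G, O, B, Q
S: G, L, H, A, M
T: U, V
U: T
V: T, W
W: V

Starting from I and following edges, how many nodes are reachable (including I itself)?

BFS from I visits: I, M, L, A, S, Q, K, F, D, C, P, B, G, H, R, N, J, E, O
Reachable nodes: 19 of 23 total.

19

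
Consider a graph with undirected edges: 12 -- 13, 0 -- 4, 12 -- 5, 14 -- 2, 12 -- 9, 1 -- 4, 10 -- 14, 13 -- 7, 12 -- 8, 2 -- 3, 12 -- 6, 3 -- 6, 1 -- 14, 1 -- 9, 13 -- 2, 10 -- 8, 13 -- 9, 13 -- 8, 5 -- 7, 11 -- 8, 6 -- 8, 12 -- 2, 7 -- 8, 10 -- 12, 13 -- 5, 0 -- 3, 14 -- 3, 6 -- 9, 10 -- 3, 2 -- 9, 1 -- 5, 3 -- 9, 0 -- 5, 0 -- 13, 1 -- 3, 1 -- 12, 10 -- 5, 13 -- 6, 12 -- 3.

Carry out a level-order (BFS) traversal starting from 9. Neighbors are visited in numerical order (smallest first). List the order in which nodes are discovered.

Visit 9; enqueue 1, 2, 3, 6, 12, 13 → queue [1, 2, 3, 6, 12, 13]
Visit 1; enqueue 4, 5, 14 → queue [2, 3, 6, 12, 13, 4, 5, 14]
Visit 2 → queue [3, 6, 12, 13, 4, 5, 14]
Visit 3; enqueue 0, 10 → queue [6, 12, 13, 4, 5, 14, 0, 10]
Visit 6; enqueue 8 → queue [12, 13, 4, 5, 14, 0, 10, 8]
Visit 12 → queue [13, 4, 5, 14, 0, 10, 8]
Visit 13; enqueue 7 → queue [4, 5, 14, 0, 10, 8, 7]
Visit 4 → queue [5, 14, 0, 10, 8, 7]
Visit 5 → queue [14, 0, 10, 8, 7]
Visit 14 → queue [0, 10, 8, 7]
Visit 0 → queue [10, 8, 7]
Visit 10 → queue [8, 7]
Visit 8; enqueue 11 → queue [7, 11]
Visit 7 → queue [11]
Visit 11 → queue []

9, 1, 2, 3, 6, 12, 13, 4, 5, 14, 0, 10, 8, 7, 11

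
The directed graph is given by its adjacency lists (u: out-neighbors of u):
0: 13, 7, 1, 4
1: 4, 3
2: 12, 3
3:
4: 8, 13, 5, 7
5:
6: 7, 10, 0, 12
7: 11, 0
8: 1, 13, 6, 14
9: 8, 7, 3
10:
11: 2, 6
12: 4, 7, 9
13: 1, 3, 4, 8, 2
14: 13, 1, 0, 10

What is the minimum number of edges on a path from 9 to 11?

2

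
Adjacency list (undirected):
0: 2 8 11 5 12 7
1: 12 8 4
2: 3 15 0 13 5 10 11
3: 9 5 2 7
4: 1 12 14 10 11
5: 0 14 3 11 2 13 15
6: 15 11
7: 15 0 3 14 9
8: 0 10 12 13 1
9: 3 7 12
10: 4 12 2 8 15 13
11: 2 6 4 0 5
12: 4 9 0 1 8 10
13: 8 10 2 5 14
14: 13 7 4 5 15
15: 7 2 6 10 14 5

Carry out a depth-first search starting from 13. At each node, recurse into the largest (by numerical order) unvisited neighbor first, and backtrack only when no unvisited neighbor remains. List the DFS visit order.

Visit 13
13 → 14
14 → 15
15 → 10
10 → 12
12 → 9
9 → 7
7 → 3
3 → 5
5 → 11
11 → 6
11 → 4
4 → 1
1 → 8
8 → 0
0 → 2

13 → 14 → 15 → 10 → 12 → 9 → 7 → 3 → 5 → 11 → 6 → 4 → 1 → 8 → 0 → 2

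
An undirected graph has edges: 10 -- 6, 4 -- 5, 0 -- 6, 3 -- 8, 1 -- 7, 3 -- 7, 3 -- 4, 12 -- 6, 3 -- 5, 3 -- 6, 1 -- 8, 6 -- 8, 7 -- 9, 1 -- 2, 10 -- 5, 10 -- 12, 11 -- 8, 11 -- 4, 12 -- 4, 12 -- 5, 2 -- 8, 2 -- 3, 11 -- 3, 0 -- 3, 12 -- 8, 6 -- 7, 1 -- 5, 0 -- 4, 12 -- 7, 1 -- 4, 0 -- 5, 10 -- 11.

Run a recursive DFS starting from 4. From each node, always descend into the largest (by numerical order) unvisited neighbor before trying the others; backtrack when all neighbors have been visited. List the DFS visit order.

Visit 4
4 → 12
12 → 10
10 → 11
11 → 8
8 → 6
6 → 7
7 → 9
7 → 3
3 → 5
5 → 1
1 → 2
5 → 0

4, 12, 10, 11, 8, 6, 7, 9, 3, 5, 1, 2, 0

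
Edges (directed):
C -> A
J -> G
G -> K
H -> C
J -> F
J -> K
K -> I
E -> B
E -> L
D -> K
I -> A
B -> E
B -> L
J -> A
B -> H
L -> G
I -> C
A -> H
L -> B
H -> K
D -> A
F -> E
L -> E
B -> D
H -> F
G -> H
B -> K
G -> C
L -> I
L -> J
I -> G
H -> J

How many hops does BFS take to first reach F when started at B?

2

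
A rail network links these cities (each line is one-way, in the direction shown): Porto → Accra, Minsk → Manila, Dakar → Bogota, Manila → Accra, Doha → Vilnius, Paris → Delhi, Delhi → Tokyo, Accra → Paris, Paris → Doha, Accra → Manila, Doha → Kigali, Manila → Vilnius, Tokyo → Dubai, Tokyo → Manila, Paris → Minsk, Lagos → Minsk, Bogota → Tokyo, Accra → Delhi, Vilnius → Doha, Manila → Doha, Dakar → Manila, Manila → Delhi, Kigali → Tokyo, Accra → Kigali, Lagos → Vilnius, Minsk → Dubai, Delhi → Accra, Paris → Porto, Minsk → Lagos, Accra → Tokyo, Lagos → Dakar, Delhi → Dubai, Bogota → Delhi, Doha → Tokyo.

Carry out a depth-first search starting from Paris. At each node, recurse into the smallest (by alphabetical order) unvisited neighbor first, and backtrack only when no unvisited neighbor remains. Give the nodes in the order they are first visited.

Visit Paris
Paris → Delhi
Delhi → Accra
Accra → Kigali
Kigali → Tokyo
Tokyo → Dubai
Tokyo → Manila
Manila → Doha
Doha → Vilnius
Paris → Minsk
Minsk → Lagos
Lagos → Dakar
Dakar → Bogota
Paris → Porto

Paris → Delhi → Accra → Kigali → Tokyo → Dubai → Manila → Doha → Vilnius → Minsk → Lagos → Dakar → Bogota → Porto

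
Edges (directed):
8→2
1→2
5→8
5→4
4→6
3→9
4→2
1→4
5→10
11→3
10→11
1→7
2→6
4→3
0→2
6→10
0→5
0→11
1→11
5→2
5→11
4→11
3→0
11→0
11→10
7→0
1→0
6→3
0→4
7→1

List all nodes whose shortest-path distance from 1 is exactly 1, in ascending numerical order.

0, 2, 4, 7, 11

Level 0: 1
Level 1: 0, 2, 4, 7, 11
Level 2: 3, 5, 6, 10
Level 3: 8, 9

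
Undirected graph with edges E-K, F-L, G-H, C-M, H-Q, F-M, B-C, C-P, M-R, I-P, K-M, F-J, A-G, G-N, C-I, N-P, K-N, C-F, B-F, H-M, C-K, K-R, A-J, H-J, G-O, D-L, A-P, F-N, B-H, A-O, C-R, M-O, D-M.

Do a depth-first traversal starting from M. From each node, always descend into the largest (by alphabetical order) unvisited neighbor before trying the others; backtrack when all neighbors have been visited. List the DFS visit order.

Visit M
M → R
R → K
K → N
N → P
P → I
I → C
C → F
F → L
L → D
F → J
J → H
H → Q
H → G
G → O
O → A
H → B
K → E

M → R → K → N → P → I → C → F → L → D → J → H → Q → G → O → A → B → E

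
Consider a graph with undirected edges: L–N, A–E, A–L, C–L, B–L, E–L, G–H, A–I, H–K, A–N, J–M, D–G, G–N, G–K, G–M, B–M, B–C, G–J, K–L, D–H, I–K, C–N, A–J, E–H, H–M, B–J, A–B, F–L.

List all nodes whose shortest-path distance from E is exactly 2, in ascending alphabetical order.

B, C, D, F, G, I, J, K, M, N

Level 0: E
Level 1: A, H, L
Level 2: B, C, D, F, G, I, J, K, M, N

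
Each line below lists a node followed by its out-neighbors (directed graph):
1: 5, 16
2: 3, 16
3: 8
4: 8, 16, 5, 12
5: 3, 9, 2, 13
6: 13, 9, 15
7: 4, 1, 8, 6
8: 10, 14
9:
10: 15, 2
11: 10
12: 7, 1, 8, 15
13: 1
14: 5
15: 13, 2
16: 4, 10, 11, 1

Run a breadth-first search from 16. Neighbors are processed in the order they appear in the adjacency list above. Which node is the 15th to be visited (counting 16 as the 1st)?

Visit 16; enqueue 4, 10, 11, 1 → queue [4, 10, 11, 1]
Visit 4; enqueue 8, 5, 12 → queue [10, 11, 1, 8, 5, 12]
Visit 10; enqueue 15, 2 → queue [11, 1, 8, 5, 12, 15, 2]
Visit 11 → queue [1, 8, 5, 12, 15, 2]
Visit 1 → queue [8, 5, 12, 15, 2]
Visit 8; enqueue 14 → queue [5, 12, 15, 2, 14]
Visit 5; enqueue 3, 9, 13 → queue [12, 15, 2, 14, 3, 9, 13]
Visit 12; enqueue 7 → queue [15, 2, 14, 3, 9, 13, 7]
Visit 15 → queue [2, 14, 3, 9, 13, 7]
Visit 2 → queue [14, 3, 9, 13, 7]
Visit 14 → queue [3, 9, 13, 7]
Visit 3 → queue [9, 13, 7]
Visit 9 → queue [13, 7]
Visit 13 → queue [7]
Visit 7; enqueue 6 → queue [6]
Visit 6 → queue []

Visit order: 16, 4, 10, 11, 1, 8, 5, 12, 15, 2, 14, 3, 9, 13, 7, 6

7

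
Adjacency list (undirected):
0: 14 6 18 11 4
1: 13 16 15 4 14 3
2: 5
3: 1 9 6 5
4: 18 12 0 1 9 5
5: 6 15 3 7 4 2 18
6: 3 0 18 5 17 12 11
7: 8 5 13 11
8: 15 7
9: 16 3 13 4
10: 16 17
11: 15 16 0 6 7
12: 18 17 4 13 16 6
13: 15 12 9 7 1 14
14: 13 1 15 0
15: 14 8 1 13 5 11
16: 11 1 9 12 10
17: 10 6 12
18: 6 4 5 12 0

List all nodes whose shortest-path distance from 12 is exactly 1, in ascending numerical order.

Level 0: 12
Level 1: 4, 6, 13, 16, 17, 18
Level 2: 0, 1, 3, 5, 7, 9, 10, 11, 14, 15
Level 3: 2, 8

4, 6, 13, 16, 17, 18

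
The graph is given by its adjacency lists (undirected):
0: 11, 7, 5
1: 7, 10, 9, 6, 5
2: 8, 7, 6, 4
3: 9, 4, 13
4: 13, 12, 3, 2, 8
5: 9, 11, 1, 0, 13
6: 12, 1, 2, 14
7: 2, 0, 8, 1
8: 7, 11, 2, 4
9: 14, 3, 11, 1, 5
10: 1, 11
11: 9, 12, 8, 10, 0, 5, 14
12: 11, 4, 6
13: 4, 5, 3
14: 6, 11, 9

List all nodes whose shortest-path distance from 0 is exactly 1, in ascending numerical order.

Level 0: 0
Level 1: 5, 7, 11
Level 2: 1, 2, 8, 9, 10, 12, 13, 14
Level 3: 3, 4, 6

5, 7, 11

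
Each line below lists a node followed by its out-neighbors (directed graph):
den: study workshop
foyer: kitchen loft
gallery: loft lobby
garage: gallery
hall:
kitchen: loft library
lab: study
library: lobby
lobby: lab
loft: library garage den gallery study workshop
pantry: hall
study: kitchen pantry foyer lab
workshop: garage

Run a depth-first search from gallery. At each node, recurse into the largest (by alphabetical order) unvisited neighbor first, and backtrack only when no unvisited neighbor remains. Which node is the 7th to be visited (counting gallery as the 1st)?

hall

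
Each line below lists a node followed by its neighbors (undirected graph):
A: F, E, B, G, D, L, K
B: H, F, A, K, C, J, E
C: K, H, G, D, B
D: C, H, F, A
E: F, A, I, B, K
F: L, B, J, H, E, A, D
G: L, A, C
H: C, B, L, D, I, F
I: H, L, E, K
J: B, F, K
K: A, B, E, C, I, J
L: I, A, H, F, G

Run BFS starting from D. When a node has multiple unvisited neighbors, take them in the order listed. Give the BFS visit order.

D, C, H, F, A, K, G, B, L, I, J, E

Visit D; enqueue C, H, F, A → queue [C, H, F, A]
Visit C; enqueue K, G, B → queue [H, F, A, K, G, B]
Visit H; enqueue L, I → queue [F, A, K, G, B, L, I]
Visit F; enqueue J, E → queue [A, K, G, B, L, I, J, E]
Visit A → queue [K, G, B, L, I, J, E]
Visit K → queue [G, B, L, I, J, E]
Visit G → queue [B, L, I, J, E]
Visit B → queue [L, I, J, E]
Visit L → queue [I, J, E]
Visit I → queue [J, E]
Visit J → queue [E]
Visit E → queue []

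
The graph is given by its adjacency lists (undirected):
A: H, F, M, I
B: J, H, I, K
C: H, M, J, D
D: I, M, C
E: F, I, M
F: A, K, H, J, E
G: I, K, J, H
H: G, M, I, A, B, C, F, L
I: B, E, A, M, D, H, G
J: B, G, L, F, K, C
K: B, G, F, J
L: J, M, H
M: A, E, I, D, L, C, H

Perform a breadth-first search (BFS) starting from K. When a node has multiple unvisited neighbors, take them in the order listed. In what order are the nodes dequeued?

K B G F J H I A E L C M D

Visit K; enqueue B, G, F, J → queue [B, G, F, J]
Visit B; enqueue H, I → queue [G, F, J, H, I]
Visit G → queue [F, J, H, I]
Visit F; enqueue A, E → queue [J, H, I, A, E]
Visit J; enqueue L, C → queue [H, I, A, E, L, C]
Visit H; enqueue M → queue [I, A, E, L, C, M]
Visit I; enqueue D → queue [A, E, L, C, M, D]
Visit A → queue [E, L, C, M, D]
Visit E → queue [L, C, M, D]
Visit L → queue [C, M, D]
Visit C → queue [M, D]
Visit M → queue [D]
Visit D → queue []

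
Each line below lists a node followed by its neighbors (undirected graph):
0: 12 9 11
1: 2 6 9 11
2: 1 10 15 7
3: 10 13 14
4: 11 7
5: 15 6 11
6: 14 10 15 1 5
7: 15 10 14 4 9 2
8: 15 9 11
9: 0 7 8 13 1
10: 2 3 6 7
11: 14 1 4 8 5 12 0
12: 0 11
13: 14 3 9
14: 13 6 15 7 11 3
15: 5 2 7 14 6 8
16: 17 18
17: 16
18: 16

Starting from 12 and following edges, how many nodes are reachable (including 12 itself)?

BFS from 12 visits: 12, 0, 11, 9, 14, 1, 4, 8, 5, 7, 13, 6, 15, 3, 2, 10
Reachable nodes: 16 of 19 total.

16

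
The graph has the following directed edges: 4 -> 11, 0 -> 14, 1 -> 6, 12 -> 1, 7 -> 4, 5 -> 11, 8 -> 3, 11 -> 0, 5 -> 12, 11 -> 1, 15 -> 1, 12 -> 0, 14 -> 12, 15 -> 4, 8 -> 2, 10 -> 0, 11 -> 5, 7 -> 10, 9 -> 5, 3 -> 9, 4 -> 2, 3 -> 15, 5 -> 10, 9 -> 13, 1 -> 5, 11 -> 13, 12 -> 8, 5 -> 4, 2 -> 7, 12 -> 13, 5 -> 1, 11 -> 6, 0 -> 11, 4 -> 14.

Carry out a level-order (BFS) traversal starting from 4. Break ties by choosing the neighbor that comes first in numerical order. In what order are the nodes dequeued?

Visit 4; enqueue 2, 11, 14 → queue [2, 11, 14]
Visit 2; enqueue 7 → queue [11, 14, 7]
Visit 11; enqueue 0, 1, 5, 6, 13 → queue [14, 7, 0, 1, 5, 6, 13]
Visit 14; enqueue 12 → queue [7, 0, 1, 5, 6, 13, 12]
Visit 7; enqueue 10 → queue [0, 1, 5, 6, 13, 12, 10]
Visit 0 → queue [1, 5, 6, 13, 12, 10]
Visit 1 → queue [5, 6, 13, 12, 10]
Visit 5 → queue [6, 13, 12, 10]
Visit 6 → queue [13, 12, 10]
Visit 13 → queue [12, 10]
Visit 12; enqueue 8 → queue [10, 8]
Visit 10 → queue [8]
Visit 8; enqueue 3 → queue [3]
Visit 3; enqueue 9, 15 → queue [9, 15]
Visit 9 → queue [15]
Visit 15 → queue []

4 -> 2 -> 11 -> 14 -> 7 -> 0 -> 1 -> 5 -> 6 -> 13 -> 12 -> 10 -> 8 -> 3 -> 9 -> 15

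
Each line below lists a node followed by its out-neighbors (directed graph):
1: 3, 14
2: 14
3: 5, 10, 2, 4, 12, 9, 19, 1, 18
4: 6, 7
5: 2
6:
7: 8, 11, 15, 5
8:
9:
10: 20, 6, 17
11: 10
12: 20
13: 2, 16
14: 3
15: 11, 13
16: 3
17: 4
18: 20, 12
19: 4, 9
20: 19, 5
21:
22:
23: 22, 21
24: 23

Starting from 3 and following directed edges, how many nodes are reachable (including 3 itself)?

BFS from 3 visits: 3, 19, 18, 12, 10, 9, 5, 4, 2, 1, 20, 17, 6, 7, 14, 15, 11, 8, 13, 16
Reachable nodes: 20 of 24 total.

20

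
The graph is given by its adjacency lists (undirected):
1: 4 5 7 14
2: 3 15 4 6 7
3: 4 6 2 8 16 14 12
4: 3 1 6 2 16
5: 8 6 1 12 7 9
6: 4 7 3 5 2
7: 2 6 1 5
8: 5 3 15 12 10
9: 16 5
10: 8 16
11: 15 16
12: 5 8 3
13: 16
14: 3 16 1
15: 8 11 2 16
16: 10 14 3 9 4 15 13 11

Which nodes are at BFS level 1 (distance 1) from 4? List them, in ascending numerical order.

Level 0: 4
Level 1: 1, 2, 3, 6, 16
Level 2: 5, 7, 8, 9, 10, 11, 12, 13, 14, 15

1, 2, 3, 6, 16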